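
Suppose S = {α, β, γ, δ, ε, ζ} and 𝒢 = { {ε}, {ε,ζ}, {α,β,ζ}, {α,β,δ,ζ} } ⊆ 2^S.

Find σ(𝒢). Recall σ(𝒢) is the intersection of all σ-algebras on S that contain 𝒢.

σ(𝒢) (32 sets): { ∅, {γ}, {δ}, {ε}, {ζ}, {α,β}, {γ,δ}, {γ,ε}, {γ,ζ}, {δ,ε}, {δ,ζ}, {ε,ζ}, {α,β,γ}, {α,β,δ}, {α,β,ε}, {α,β,ζ}, {γ,δ,ε}, {γ,δ,ζ}, {γ,ε,ζ}, {δ,ε,ζ}, {α,β,γ,δ}, {α,β,γ,ε}, {α,β,γ,ζ}, {α,β,δ,ε}, {α,β,δ,ζ}, {α,β,ε,ζ}, {γ,δ,ε,ζ}, {α,β,γ,δ,ε}, {α,β,γ,δ,ζ}, {α,β,γ,ε,ζ}, {α,β,δ,ε,ζ}, S }

Derivation:
Start: 𝒢 ∪ {∅, S} = { ∅, {ε}, {ε,ζ}, {α,β,ζ}, {α,β,δ,ζ}, S }.
Iteration 1. New:
  {γ,ε}  = {α,β,δ,ζ}ᶜ
  {γ,δ,ε}  = {α,β,ζ}ᶜ
  {α,β,γ,δ}  = {ε,ζ}ᶜ
  {α,β,ε,ζ}  = {ε,ζ} ∪ {α,β,ζ}
  {α,β,γ,δ,ζ}  = {ε}ᶜ
  {α,β,δ,ε,ζ}  = {α,β,δ,ζ} ∪ {ε,ζ}
  — 12 sets.
Iteration 2: +6 →
  {γ}  = {α,β,δ,ε,ζ}ᶜ
  {γ,δ}  = {α,β,ε,ζ}ᶜ
  {γ,ε,ζ}  = {ε,ζ} ∪ {γ,ε}
  {γ,δ,ε,ζ}  = {γ,δ,ε} ∪ {ε,ζ}
  {α,β,γ,δ,ε}  = {γ,δ,ε} ∪ {α,β,γ,δ}
  {α,β,γ,ε,ζ}  = {γ,ε} ∪ {α,β,ζ}
  — 18 sets.
Iteration 3. New:
  {δ}  = {α,β,γ,ε,ζ}ᶜ
  {ζ}  = {α,β,γ,δ,ε}ᶜ
  {α,β}  = {γ,δ,ε,ζ}ᶜ
  {α,β,δ}  = {γ,ε,ζ}ᶜ
  {α,β,γ,ζ}  = {γ} ∪ {α,β,ζ}
  — 23 sets.
Iteration 4 adds 9:
  {γ,ζ}  = {ζ} ∪ {γ}
  {δ,ε}  = {α,β,γ,ζ}ᶜ
  {δ,ζ}  = {ζ} ∪ {δ}
  {α,β,γ}  = {α,β} ∪ {γ}
  {α,β,ε}  = {α,β} ∪ {ε}
  {γ,δ,ζ}  = {γ,δ} ∪ {ζ}
  {δ,ε,ζ}  = {ε,ζ} ∪ {δ}
  {α,β,γ,ε}  = {α,β} ∪ {γ,ε}
  {α,β,δ,ε}  = {α,β,δ} ∪ {ε}
  — 32 sets.
Iteration 5: no new sets; the family is a σ-algebra.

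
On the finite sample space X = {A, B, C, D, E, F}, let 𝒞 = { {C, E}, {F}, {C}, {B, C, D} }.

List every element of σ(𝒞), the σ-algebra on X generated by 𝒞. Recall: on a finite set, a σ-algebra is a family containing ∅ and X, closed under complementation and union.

Answer: σ(𝒞) = { {}, {A}, {C}, {E}, {F}, {A, C}, {A, E}, {A, F}, {B, D}, {C, E}, {C, F}, {E, F}, {A, B, D}, {A, C, E}, {A, C, F}, {A, E, F}, {B, C, D}, {B, D, E}, {B, D, F}, {C, E, F}, {A, B, C, D}, {A, B, D, E}, {A, B, D, F}, {A, C, E, F}, {B, C, D, E}, {B, C, D, F}, {B, D, E, F}, {A, B, C, D, E}, {A, B, C, D, F}, {A, B, D, E, F}, {B, C, D, E, F}, X }

Check:
Initial family (6 sets): { {}, {C}, {F}, {C, E}, {B, C, D}, X }.
Step 1: 8 new —
  {C, F}  = {C} ∪ {F}
  {A, E, F}  = ᶜ of {B, C, D}
  {C, E, F}  = {C, E} ∪ {F}
  {A, B, D, F}  = ᶜ of {C, E}
  {B, C, D, E}  = {B, C, D} ∪ {C, E}
  {B, C, D, F}  = {B, C, D} ∪ {F}
  {A, B, C, D, E}  = ᶜ of {F}
  {A, B, D, E, F}  = ᶜ of {C}
Step 2: +7 →
  {A, E}  = ᶜ of {B, C, D, F}
  {A, F}  = ᶜ of {B, C, D, E}
  {A, B, D}  = ᶜ of {C, E, F}
  {A, B, D, E}  = ᶜ of {C, F}
  {A, C, E, F}  = {C} ∪ {A, E, F}
  {A, B, C, D, F}  = {A, B, D, F} ∪ {B, C, D}
  {B, C, D, E, F}  = {B, C, D} ∪ {C, E, F}
Step 3. New:
  {A}  = ᶜ of {B, C, D, E, F}
  {E}  = ᶜ of {A, B, C, D, F}
  {B, D}  = ᶜ of {A, C, E, F}
  {A, C, E}  = {A, E} ∪ {C, E}
  {A, C, F}  = {A, F} ∪ {C}
  {A, B, C, D}  = {B, C, D} ∪ {A, B, D}
Step 4 (4 new):
  {A, C}  = {C} ∪ {A}
  {E, F}  = ᶜ of {A, B, C, D}
  {B, D, E}  = ᶜ of {A, C, F}
  {B, D, F}  = ᶜ of {A, C, E}
Step 5: 1 new —
  {B, D, E, F}  = ᶜ of {A, C}
Step 6: no new sets; the family is a σ-algebra.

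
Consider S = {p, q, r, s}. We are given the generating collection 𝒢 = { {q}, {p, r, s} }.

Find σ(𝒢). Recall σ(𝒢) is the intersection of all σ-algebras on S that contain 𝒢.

Answer: σ(𝒢) = { {}, {q}, {p, r, s}, S }

Working:
Take S₀ = 𝒢 ∪ {∅, S} = { {}, {q}, {p, r, s}, S }.
Pass 1: already closed under ᶜ and ∪.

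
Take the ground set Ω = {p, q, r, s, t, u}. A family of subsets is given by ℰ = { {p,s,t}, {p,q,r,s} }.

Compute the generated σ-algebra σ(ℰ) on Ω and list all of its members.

Start: ℰ ∪ {∅, Ω} = { {}, {p,s,t}, {p,q,r,s}, Ω }.
Round 1 (3 new):
  {t,u}  = {p,q,r,s}ᶜ
  {q,r,u}  = {p,s,t}ᶜ
  {p,q,r,s,t}  = {p,q,r,s} ∪ {p,s,t}
  (now 7)
Round 2. New:
  {u}  = {p,q,r,s,t}ᶜ
  {p,s,t,u}  = {p,s,t} ∪ {t,u}
  {q,r,t,u}  = {t,u} ∪ {q,r,u}
  {p,q,r,s,u}  = {q,r,u} ∪ {p,q,r,s}
  (now 11)
Round 3. New:
  {t}  = {p,q,r,s,u}ᶜ
  {p,s}  = {q,r,t,u}ᶜ
  {q,r}  = {p,s,t,u}ᶜ
  (now 14)
Round 4. New:
  {p,s,u}  = {p,s} ∪ {u}
  {q,r,t}  = {q,r} ∪ {t}
  (now 16)
Round 5: already closed under ᶜ and ∪.

Therefore σ(ℰ) = { {}, {t}, {u}, {p,s}, {q,r}, {t,u}, {p,s,t}, {p,s,u}, {q,r,t}, {q,r,u}, {p,q,r,s}, {p,s,t,u}, {q,r,t,u}, {p,q,r,s,t}, {p,q,r,s,u}, Ω } (|σ(ℰ)| = 16).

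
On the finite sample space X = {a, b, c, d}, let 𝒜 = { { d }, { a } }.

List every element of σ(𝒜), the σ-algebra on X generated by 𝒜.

σ(𝒜) (8 sets): { {  }, { a }, { d }, { a, d }, { b, c }, { a, b, c }, { b, c, d }, X }

Check:
Seed the family with 𝒜 together with ∅ and X: { {  }, { a }, { d }, X }.
Round 1 (3 new):
  { a, d }  = { d } ∪ { a }
  { a, b, c }  = { d }ᶜ
  { b, c, d }  = { a }ᶜ
Round 2: 1 new —
  { b, c }  = { a, d }ᶜ
Round 3 adds nothing — fixpoint reached.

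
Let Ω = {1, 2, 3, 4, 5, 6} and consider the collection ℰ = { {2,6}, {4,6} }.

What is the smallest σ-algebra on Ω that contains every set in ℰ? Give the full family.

σ(ℰ) (16 sets): { {}, {2}, {4}, {6}, {2,4}, {2,6}, {4,6}, {1,3,5}, {2,4,6}, {1,2,3,5}, {1,3,4,5}, {1,3,5,6}, {1,2,3,4,5}, {1,2,3,5,6}, {1,3,4,5,6}, Ω }

Trace:
Initial family (4 sets): { {}, {2,6}, {4,6}, Ω }.
Round 1 adds 3:
  {2,4,6}  = {2,6} ∪ {4,6}
  {1,2,3,5}  = complement {4,6}
  {1,3,4,5}  = complement {2,6}
  (now 7)
Round 2 (4 new):
  {1,3,5}  = complement {2,4,6}
  {1,2,3,4,5}  = {1,3,4,5} ∪ {1,2,3,5}
  {1,2,3,5,6}  = {2,6} ∪ {1,2,3,5}
  {1,3,4,5,6}  = {1,3,4,5} ∪ {4,6}
  (now 11)
Round 3: 3 new —
  {2}  = complement {1,3,4,5,6}
  {4}  = complement {1,2,3,5,6}
  {6}  = complement {1,2,3,4,5}
  (now 14)
Round 4 adds 2:
  {2,4}  = {4} ∪ {2}
  {1,3,5,6}  = {1,3,5} ∪ {6}
  (now 16)
Round 5: stable.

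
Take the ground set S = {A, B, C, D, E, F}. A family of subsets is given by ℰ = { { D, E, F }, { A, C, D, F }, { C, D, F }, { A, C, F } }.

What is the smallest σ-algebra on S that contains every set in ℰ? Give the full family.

Answer: σ(ℰ) = { {}, { A }, { B }, { C }, { D }, { E }, { F }, { A, B }, { A, C }, { A, D }, { A, E }, { A, F }, { B, C }, { B, D }, { B, E }, { B, F }, { C, D }, { C, E }, { C, F }, { D, E }, { D, F }, { E, F }, { A, B, C }, { A, B, D }, { A, B, E }, { A, B, F }, { A, C, D }, { A, C, E }, { A, C, F }, { A, D, E }, { A, D, F }, { A, E, F }, { B, C, D }, { B, C, E }, { B, C, F }, { B, D, E }, { B, D, F }, { B, E, F }, { C, D, E }, { C, D, F }, { C, E, F }, { D, E, F }, { A, B, C, D }, { A, B, C, E }, { A, B, C, F }, { A, B, D, E }, { A, B, D, F }, { A, B, E, F }, { A, C, D, E }, { A, C, D, F }, { A, C, E, F }, { A, D, E, F }, { B, C, D, E }, { B, C, D, F }, { B, C, E, F }, { B, D, E, F }, { C, D, E, F }, { A, B, C, D, E }, { A, B, C, D, F }, { A, B, C, E, F }, { A, B, D, E, F }, { A, C, D, E, F }, { B, C, D, E, F }, S }

Working:
Initial family (6 sets): { {}, { A, C, F }, { C, D, F }, { D, E, F }, { A, C, D, F }, S }.
Round 1: +6 →
  { B, E }  = { A, C, D, F }ᶜ
  { A, B, C }  = { D, E, F }ᶜ
  { A, B, E }  = { C, D, F }ᶜ
  { B, D, E }  = { A, C, F }ᶜ
  { C, D, E, F }  = { C, D, F } ∪ { D, E, F }
  { A, C, D, E, F }  = { A, C, F } ∪ { D, E, F }
  (now 12)
Round 2. New:
  { B }  = { A, C, D, E, F }ᶜ
  { A, B }  = { C, D, E, F }ᶜ
  { A, B, C, E }  = { B, E } ∪ { A, B, C }
  { A, B, C, F }  = { A, B, C } ∪ { A, C, F }
  { A, B, D, E }  = { A, B, E } ∪ { B, D, E }
  { B, D, E, F }  = { B, E } ∪ { D, E, F }
  { A, B, C, D, E }  = { A, B, C } ∪ { B, D, E }
  { A, B, C, D, F }  = { A, B, C } ∪ { A, C, D, F }
  { A, B, C, E, F }  = { B, E } ∪ { A, C, F }
  { A, B, D, E, F }  = { A, B, E } ∪ { D, E, F }
  { B, C, D, E, F }  = { B, E } ∪ { C, D, E, F }
  (now 23)
Round 3: +10 →
  { A }  = { B, C, D, E, F }ᶜ
  { C }  = { A, B, D, E, F }ᶜ
  { D }  = { A, B, C, E, F }ᶜ
  { E }  = { A, B, C, D, F }ᶜ
  { F }  = { A, B, C, D, E }ᶜ
  { A, C }  = { B, D, E, F }ᶜ
  { C, F }  = { A, B, D, E }ᶜ
  { D, E }  = { A, B, C, F }ᶜ
  { D, F }  = { A, B, C, E }ᶜ
  { B, C, D, F }  = { B } ∪ { C, D, F }
  (now 33)
Round 4. New:
  { A, D }  = { A } ∪ { D }
  { A, E }  = { B, C, D, F }ᶜ
  { A, F }  = { A } ∪ { F }
  { B, C }  = { B } ∪ { C }
  { B, D }  = { B } ∪ { D }
  { B, F }  = { B } ∪ { F }
  { C, D }  = { C } ∪ { D }
  { C, E }  = { E } ∪ { C }
  { E, F }  = { F } ∪ { E }
  { A, B, D }  = { A, B } ∪ { D }
  { A, B, F }  = { A, B } ∪ { F }
  { A, C, D }  = { A, C } ∪ { D }
  { A, C, E }  = { E } ∪ { A, C }
  { A, D, E }  = { A } ∪ { D, E }
  { A, D, F }  = { A } ∪ { D, F }
  { B, C, E }  = { B, E } ∪ { C }
  { B, C, F }  = { B } ∪ { C, F }
  { B, D, F }  = { B } ∪ { D, F }
  { B, E, F }  = { B, E } ∪ { F }
  { C, D, E }  = { D, E } ∪ { C }
  { C, E, F }  = { E } ∪ { C, F }
  { A, B, C, D }  = { A, B, C } ∪ { D }
  { A, B, D, F }  = { A, B } ∪ { D, F }
  { A, B, E, F }  = { F } ∪ { A, B, E }
  { A, C, D, E }  = { D, E } ∪ { A, C }
  { A, C, E, F }  = { A, C, F } ∪ { E }
  { A, D, E, F }  = { A } ∪ { D, E, F }
  { B, C, D, E }  = { C } ∪ { B, D, E }
  { B, C, E, F }  = { B, E } ∪ { C, F }
  (now 62)
Round 5. New:
  { A, E, F }  = { E, F } ∪ { A, F }
  { B, C, D }  = { C, D } ∪ { B }
  (now 64)
Round 6 adds nothing — fixpoint reached.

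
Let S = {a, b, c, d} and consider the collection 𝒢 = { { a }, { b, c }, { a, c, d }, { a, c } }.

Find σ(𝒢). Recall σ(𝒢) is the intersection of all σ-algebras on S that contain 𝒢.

σ(𝒢) (16 sets): { {  }, { a }, { b }, { c }, { d }, { a, b }, { a, c }, { a, d }, { b, c }, { b, d }, { c, d }, { a, b, c }, { a, b, d }, { a, c, d }, { b, c, d }, S }

Derivation:
Start: 𝒢 ∪ {∅, S} = { {  }, { a }, { a, c }, { b, c }, { a, c, d }, S }.
Iteration 1: 5 new —
  { b }  = complement { a, c, d }
  { a, d }  = complement { b, c }
  { b, d }  = complement { a, c }
  { a, b, c }  = { b, c } ∪ { a, c }
  { b, c, d }  = complement { a }
  |family| = 11
Iteration 2 (3 new):
  { d }  = complement { a, b, c }
  { a, b }  = { b } ∪ { a }
  { a, b, d }  = { b } ∪ { a, d }
  |family| = 14
Iteration 3: +2 →
  { c }  = complement { a, b, d }
  { c, d }  = complement { a, b }
  |family| = 16
Iteration 4: stable.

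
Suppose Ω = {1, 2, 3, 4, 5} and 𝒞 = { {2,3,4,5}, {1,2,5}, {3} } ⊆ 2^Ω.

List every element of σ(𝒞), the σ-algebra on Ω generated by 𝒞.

σ(𝒞) (16 sets): { ∅, {1}, {3}, {4}, {1,3}, {1,4}, {2,5}, {3,4}, {1,2,5}, {1,3,4}, {2,3,5}, {2,4,5}, {1,2,3,5}, {1,2,4,5}, {2,3,4,5}, Ω }

Derivation:
Take S₀ = 𝒞 ∪ {∅, Ω} = { ∅, {3}, {1,2,5}, {2,3,4,5}, Ω }.
Pass 1 adds 4:
  {1}  = Ω∖{2,3,4,5}
  {3,4}  = Ω∖{1,2,5}
  {1,2,3,5}  = {3} ∪ {1,2,5}
  {1,2,4,5}  = Ω∖{3}
  |family| = 9
Pass 2. New:
  {4}  = Ω∖{1,2,3,5}
  {1,3}  = {3} ∪ {1}
  {1,3,4}  = {3,4} ∪ {1}
  |family| = 12
Pass 3. New:
  {1,4}  = {4} ∪ {1}
  {2,5}  = Ω∖{1,3,4}
  {2,4,5}  = Ω∖{1,3}
  |family| = 15
Pass 4: +1 →
  {2,3,5}  = Ω∖{1,4}
  |family| = 16
Pass 5: already closed under ᶜ and ∪.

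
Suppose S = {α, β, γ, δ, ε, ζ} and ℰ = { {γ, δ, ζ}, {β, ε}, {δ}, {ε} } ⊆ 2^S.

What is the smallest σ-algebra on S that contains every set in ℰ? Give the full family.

Begin from { {}, {δ}, {ε}, {β, ε}, {γ, δ, ζ}, S } (that is, ℰ plus ∅ and S).
Round 1 adds 8:
  {δ, ε}  = {δ} ∪ {ε}
  {α, β, ε}  = ᶜ of {γ, δ, ζ}
  {β, δ, ε}  = {β, ε} ∪ {δ}
  {α, γ, δ, ζ}  = ᶜ of {β, ε}
  {γ, δ, ε, ζ}  = {γ, δ, ζ} ∪ {ε}
  {α, β, γ, δ, ζ}  = ᶜ of {ε}
  {α, β, γ, ε, ζ}  = ᶜ of {δ}
  {β, γ, δ, ε, ζ}  = {β, ε} ∪ {γ, δ, ζ}
  |family| = 14
Round 2 (6 new):
  {α}  = ᶜ of {β, γ, δ, ε, ζ}
  {α, β}  = ᶜ of {γ, δ, ε, ζ}
  {α, γ, ζ}  = ᶜ of {β, δ, ε}
  {α, β, γ, ζ}  = ᶜ of {δ, ε}
  {α, β, δ, ε}  = {δ, ε} ∪ {α, β, ε}
  {α, γ, δ, ε, ζ}  = {γ, δ, ε, ζ} ∪ {α, γ, δ, ζ}
  |family| = 20
Round 3 (7 new):
  {β}  = ᶜ of {α, γ, δ, ε, ζ}
  {α, δ}  = {δ} ∪ {α}
  {α, ε}  = {ε} ∪ {α}
  {γ, ζ}  = ᶜ of {α, β, δ, ε}
  {α, β, δ}  = {α, β} ∪ {δ}
  {α, δ, ε}  = {δ, ε} ∪ {α}
  {α, γ, ε, ζ}  = {α, γ, ζ} ∪ {ε}
  |family| = 27
Round 4 (5 new):
  {β, δ}  = ᶜ of {α, γ, ε, ζ}
  {β, γ, ζ}  = ᶜ of {α, δ, ε}
  {γ, ε, ζ}  = ᶜ of {α, β, δ}
  {β, γ, δ, ζ}  = ᶜ of {α, ε}
  {β, γ, ε, ζ}  = ᶜ of {α, δ}
  |family| = 32
After Round 5 the family is unchanged; done.

Hence σ(ℰ) has 32 members: { {}, {α}, {β}, {δ}, {ε}, {α, β}, {α, δ}, {α, ε}, {β, δ}, {β, ε}, {γ, ζ}, {δ, ε}, {α, β, δ}, {α, β, ε}, {α, γ, ζ}, {α, δ, ε}, {β, γ, ζ}, {β, δ, ε}, {γ, δ, ζ}, {γ, ε, ζ}, {α, β, γ, ζ}, {α, β, δ, ε}, {α, γ, δ, ζ}, {α, γ, ε, ζ}, {β, γ, δ, ζ}, {β, γ, ε, ζ}, {γ, δ, ε, ζ}, {α, β, γ, δ, ζ}, {α, β, γ, ε, ζ}, {α, γ, δ, ε, ζ}, {β, γ, δ, ε, ζ}, S }.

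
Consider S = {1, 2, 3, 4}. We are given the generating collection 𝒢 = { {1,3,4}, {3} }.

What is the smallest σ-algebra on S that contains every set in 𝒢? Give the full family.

Take S₀ = 𝒢 ∪ {∅, S} = { {}, {3}, {1,3,4}, S }.
Pass 1 (2 new):
  {2}  = {1,3,4}ᶜ
  {1,2,4}  = {3}ᶜ
Pass 2: +1 →
  {2,3}  = {3} ∪ {2}
Pass 3: 1 new —
  {1,4}  = {2,3}ᶜ
Pass 4: closed — nothing new.

σ(𝒢) = { {}, {2}, {3}, {1,4}, {2,3}, {1,2,4}, {1,3,4}, S }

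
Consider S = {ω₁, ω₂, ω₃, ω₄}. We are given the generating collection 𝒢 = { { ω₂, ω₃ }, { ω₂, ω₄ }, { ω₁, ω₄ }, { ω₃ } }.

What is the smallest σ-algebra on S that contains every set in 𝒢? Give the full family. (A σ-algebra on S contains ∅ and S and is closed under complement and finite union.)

Begin from { ∅, { ω₃ }, { ω₁, ω₄ }, { ω₂, ω₃ }, { ω₂, ω₄ }, S } (that is, 𝒢 plus ∅ and S).
Round 1 adds 4:
  { ω₁, ω₃ }  = S∖{ ω₂, ω₄ }
  { ω₁, ω₂, ω₄ }  = S∖{ ω₃ }
  { ω₁, ω₃, ω₄ }  = { ω₃ } ∪ { ω₁, ω₄ }
  { ω₂, ω₃, ω₄ }  = { ω₃ } ∪ { ω₂, ω₄ }
  [10 total]
Round 2. New:
  { ω₁ }  = S∖{ ω₂, ω₃, ω₄ }
  { ω₂ }  = S∖{ ω₁, ω₃, ω₄ }
  { ω₁, ω₂, ω₃ }  = { ω₂, ω₃ } ∪ { ω₁, ω₃ }
  [13 total]
Round 3 (2 new):
  { ω₄ }  = S∖{ ω₁, ω₂, ω₃ }
  { ω₁, ω₂ }  = { ω₂ } ∪ { ω₁ }
  [15 total]
Round 4: 1 new —
  { ω₃, ω₄ }  = S∖{ ω₁, ω₂ }
  [16 total]
Round 5: no new sets; the family is a σ-algebra.

Therefore σ(𝒢) = { ∅, { ω₁ }, { ω₂ }, { ω₃ }, { ω₄ }, { ω₁, ω₂ }, { ω₁, ω₃ }, { ω₁, ω₄ }, { ω₂, ω₃ }, { ω₂, ω₄ }, { ω₃, ω₄ }, { ω₁, ω₂, ω₃ }, { ω₁, ω₂, ω₄ }, { ω₁, ω₃, ω₄ }, { ω₂, ω₃, ω₄ }, S } (|σ(𝒢)| = 16).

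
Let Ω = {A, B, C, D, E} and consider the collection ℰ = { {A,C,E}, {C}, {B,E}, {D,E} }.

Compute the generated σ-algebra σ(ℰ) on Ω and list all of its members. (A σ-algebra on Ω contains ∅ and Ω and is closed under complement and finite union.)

Take S₀ = ℰ ∪ {∅, Ω} = { ∅, {C}, {B,E}, {D,E}, {A,C,E}, Ω }.
Step 1 (9 new):
  {B,D}  = complement {A,C,E}
  {A,B,C}  = complement {D,E}
  {A,C,D}  = complement {B,E}
  {B,C,E}  = {C} ∪ {B,E}
  {B,D,E}  = {D,E} ∪ {B,E}
  {C,D,E}  = {D,E} ∪ {C}
  {A,B,C,E}  = {B,E} ∪ {A,C,E}
  {A,B,D,E}  = complement {C}
  {A,C,D,E}  = {D,E} ∪ {A,C,E}
  |family| = 15
Step 2: +8 →
  {B}  = complement {A,C,D,E}
  {D}  = complement {A,B,C,E}
  {A,B}  = complement {C,D,E}
  {A,C}  = complement {B,D,E}
  {A,D}  = complement {B,C,E}
  {B,C,D}  = {C} ∪ {B,D}
  {A,B,C,D}  = {A,B,C} ∪ {A,C,D}
  {B,C,D,E}  = {B,E} ∪ {C,D,E}
  |family| = 23
Step 3. New:
  {A}  = complement {B,C,D,E}
  {E}  = complement {A,B,C,D}
  {A,E}  = complement {B,C,D}
  {B,C}  = {B} ∪ {C}
  {C,D}  = {C} ∪ {D}
  {A,B,D}  = {B} ∪ {A,D}
  {A,B,E}  = {B,E} ∪ {A,B}
  {A,D,E}  = {D,E} ∪ {A,D}
  |family| = 31
Step 4. New:
  {C,E}  = complement {A,B,D}
  |family| = 32
Step 5: no new sets; the family is a σ-algebra.

σ(ℰ) = { ∅, {A}, {B}, {C}, {D}, {E}, {A,B}, {A,C}, {A,D}, {A,E}, {B,C}, {B,D}, {B,E}, {C,D}, {C,E}, {D,E}, {A,B,C}, {A,B,D}, {A,B,E}, {A,C,D}, {A,C,E}, {A,D,E}, {B,C,D}, {B,C,E}, {B,D,E}, {C,D,E}, {A,B,C,D}, {A,B,C,E}, {A,B,D,E}, {A,C,D,E}, {B,C,D,E}, Ω }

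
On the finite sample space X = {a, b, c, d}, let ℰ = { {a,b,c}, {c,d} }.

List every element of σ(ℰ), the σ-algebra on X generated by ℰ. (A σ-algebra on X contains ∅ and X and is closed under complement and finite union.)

σ(ℰ) (8 sets): { {}, {c}, {d}, {a,b}, {c,d}, {a,b,c}, {a,b,d}, X }

Derivation:
Start: ℰ ∪ {∅, X} = { {}, {c,d}, {a,b,c}, X }.
Step 1. New:
  {d}  = complement {a,b,c}
  {a,b}  = complement {c,d}
  (now 6)
Step 2 (1 new):
  {a,b,d}  = {a,b} ∪ {d}
  (now 7)
Step 3 adds 1:
  {c}  = complement {a,b,d}
  (now 8)
After Step 4 the family is unchanged; done.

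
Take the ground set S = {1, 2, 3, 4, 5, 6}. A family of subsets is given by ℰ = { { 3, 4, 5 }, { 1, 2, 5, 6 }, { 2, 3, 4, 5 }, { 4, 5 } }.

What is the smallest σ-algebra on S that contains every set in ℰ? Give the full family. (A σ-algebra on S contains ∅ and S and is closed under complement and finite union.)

Answer: σ(ℰ) = { {  }, { 2 }, { 3 }, { 4 }, { 5 }, { 1, 6 }, { 2, 3 }, { 2, 4 }, { 2, 5 }, { 3, 4 }, { 3, 5 }, { 4, 5 }, { 1, 2, 6 }, { 1, 3, 6 }, { 1, 4, 6 }, { 1, 5, 6 }, { 2, 3, 4 }, { 2, 3, 5 }, { 2, 4, 5 }, { 3, 4, 5 }, { 1, 2, 3, 6 }, { 1, 2, 4, 6 }, { 1, 2, 5, 6 }, { 1, 3, 4, 6 }, { 1, 3, 5, 6 }, { 1, 4, 5, 6 }, { 2, 3, 4, 5 }, { 1, 2, 3, 4, 6 }, { 1, 2, 3, 5, 6 }, { 1, 2, 4, 5, 6 }, { 1, 3, 4, 5, 6 }, S }

Derivation:
Begin from { {  }, { 4, 5 }, { 3, 4, 5 }, { 1, 2, 5, 6 }, { 2, 3, 4, 5 }, S } (that is, ℰ plus ∅ and S).
Pass 1 adds 5:
  { 1, 6 }  = ᶜ of { 2, 3, 4, 5 }
  { 3, 4 }  = ᶜ of { 1, 2, 5, 6 }
  { 1, 2, 6 }  = ᶜ of { 3, 4, 5 }
  { 1, 2, 3, 6 }  = ᶜ of { 4, 5 }
  { 1, 2, 4, 5, 6 }  = { 4, 5 } ∪ { 1, 2, 5, 6 }
Pass 2. New:
  { 3 }  = ᶜ of { 1, 2, 4, 5, 6 }
  { 1, 3, 4, 6 }  = { 3, 4 } ∪ { 1, 6 }
  { 1, 4, 5, 6 }  = { 1, 6 } ∪ { 4, 5 }
  { 1, 2, 3, 4, 6 }  = { 3, 4 } ∪ { 1, 2, 3, 6 }
  { 1, 2, 3, 5, 6 }  = { 1, 2, 3, 6 } ∪ { 1, 2, 5, 6 }
  { 1, 3, 4, 5, 6 }  = { 3, 4, 5 } ∪ { 1, 6 }
Pass 3: 6 new —
  { 2 }  = ᶜ of { 1, 3, 4, 5, 6 }
  { 4 }  = ᶜ of { 1, 2, 3, 5, 6 }
  { 5 }  = ᶜ of { 1, 2, 3, 4, 6 }
  { 2, 3 }  = ᶜ of { 1, 4, 5, 6 }
  { 2, 5 }  = ᶜ of { 1, 3, 4, 6 }
  { 1, 3, 6 }  = { 3 } ∪ { 1, 6 }
Pass 4: 9 new —
  { 2, 4 }  = { 2 } ∪ { 4 }
  { 3, 5 }  = { 5 } ∪ { 3 }
  { 1, 4, 6 }  = { 1, 6 } ∪ { 4 }
  { 1, 5, 6 }  = { 1, 6 } ∪ { 5 }
  { 2, 3, 4 }  = { 3, 4 } ∪ { 2 }
  { 2, 3, 5 }  = { 2, 5 } ∪ { 3 }
  { 2, 4, 5 }  = ᶜ of { 1, 3, 6 }
  { 1, 2, 4, 6 }  = { 4 } ∪ { 1, 2, 6 }
  { 1, 3, 5, 6 }  = { 1, 3, 6 } ∪ { 5 }
Pass 5: closed — nothing new.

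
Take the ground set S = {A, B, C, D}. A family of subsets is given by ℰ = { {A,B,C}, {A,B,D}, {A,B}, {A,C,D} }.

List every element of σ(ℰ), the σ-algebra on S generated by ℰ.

Begin from { {}, {A,B}, {A,B,C}, {A,B,D}, {A,C,D}, S } (that is, ℰ plus ∅ and S).
Pass 1: 4 new —
  {B}  = ᶜ of {A,C,D}
  {C}  = ᶜ of {A,B,D}
  {D}  = ᶜ of {A,B,C}
  {C,D}  = ᶜ of {A,B}
  — 10 sets.
Pass 2 adds 3:
  {B,C}  = {B} ∪ {C}
  {B,D}  = {B} ∪ {D}
  {B,C,D}  = {C,D} ∪ {B}
  — 13 sets.
Pass 3 (3 new):
  {A}  = ᶜ of {B,C,D}
  {A,C}  = ᶜ of {B,D}
  {A,D}  = ᶜ of {B,C}
  — 16 sets.
After Pass 4 the family is unchanged; done.

Hence σ(ℰ) has 16 members: { {}, {A}, {B}, {C}, {D}, {A,B}, {A,C}, {A,D}, {B,C}, {B,D}, {C,D}, {A,B,C}, {A,B,D}, {A,C,D}, {B,C,D}, S }.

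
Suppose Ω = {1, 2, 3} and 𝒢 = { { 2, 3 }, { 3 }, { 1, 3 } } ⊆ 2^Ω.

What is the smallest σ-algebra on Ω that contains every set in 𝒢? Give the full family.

Start: 𝒢 ∪ {∅, Ω} = { {  }, { 3 }, { 1, 3 }, { 2, 3 }, Ω }.
Iteration 1. New:
  { 1 }  = Ω∖{ 2, 3 }
  { 2 }  = Ω∖{ 1, 3 }
  { 1, 2 }  = Ω∖{ 3 }
  (now 8)
Iteration 2: no new sets; the family is a σ-algebra.

σ(𝒢) = { {  }, { 1 }, { 2 }, { 3 }, { 1, 2 }, { 1, 3 }, { 2, 3 }, Ω }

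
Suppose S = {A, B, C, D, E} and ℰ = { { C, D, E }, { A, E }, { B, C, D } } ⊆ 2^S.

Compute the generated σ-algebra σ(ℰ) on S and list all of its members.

σ(ℰ) (16 sets): { ∅, { A }, { B }, { E }, { A, B }, { A, E }, { B, E }, { C, D }, { A, B, E }, { A, C, D }, { B, C, D }, { C, D, E }, { A, B, C, D }, { A, C, D, E }, { B, C, D, E }, S }

Working:
Seed the family with ℰ together with ∅ and S: { ∅, { A, E }, { B, C, D }, { C, D, E }, S }.
Pass 1 (3 new):
  { A, B }  = ᶜ of { C, D, E }
  { A, C, D, E }  = { C, D, E } ∪ { A, E }
  { B, C, D, E }  = { C, D, E } ∪ { B, C, D }
Pass 2: +4 →
  { A }  = ᶜ of { B, C, D, E }
  { B }  = ᶜ of { A, C, D, E }
  { A, B, E }  = { A, B } ∪ { A, E }
  { A, B, C, D }  = { B, C, D } ∪ { A, B }
Pass 3. New:
  { E }  = ᶜ of { A, B, C, D }
  { C, D }  = ᶜ of { A, B, E }
Pass 4: 2 new —
  { B, E }  = { B } ∪ { E }
  { A, C, D }  = { C, D } ∪ { A }
Pass 5: no new sets; the family is a σ-algebra.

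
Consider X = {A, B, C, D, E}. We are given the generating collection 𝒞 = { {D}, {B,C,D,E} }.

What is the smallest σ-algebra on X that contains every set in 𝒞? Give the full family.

Begin from { ∅, {D}, {B,C,D,E}, X } (that is, 𝒞 plus ∅ and X).
Iteration 1: +2 →
  {A}  = X∖{B,C,D,E}
  {A,B,C,E}  = X∖{D}
Iteration 2 adds 1:
  {A,D}  = {D} ∪ {A}
Iteration 3: +1 →
  {B,C,E}  = X∖{A,D}
Iteration 4: closed — nothing new.

σ(𝒞) = { ∅, {A}, {D}, {A,D}, {B,C,E}, {A,B,C,E}, {B,C,D,E}, X }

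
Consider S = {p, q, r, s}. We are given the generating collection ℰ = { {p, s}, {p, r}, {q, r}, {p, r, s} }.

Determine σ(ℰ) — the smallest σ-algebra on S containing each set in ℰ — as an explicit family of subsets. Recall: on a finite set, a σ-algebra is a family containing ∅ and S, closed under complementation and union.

σ(ℰ) (16 sets): { {}, {p}, {q}, {r}, {s}, {p, q}, {p, r}, {p, s}, {q, r}, {q, s}, {r, s}, {p, q, r}, {p, q, s}, {p, r, s}, {q, r, s}, S }

Working:
Begin from { {}, {p, r}, {p, s}, {q, r}, {p, r, s}, S } (that is, ℰ plus ∅ and S).
Round 1 adds 3:
  {q}  = {p, r, s}ᶜ
  {q, s}  = {p, r}ᶜ
  {p, q, r}  = {q, r} ∪ {p, r}
  [9 total]
Round 2: +3 →
  {s}  = {p, q, r}ᶜ
  {p, q, s}  = {q} ∪ {p, s}
  {q, r, s}  = {q, r} ∪ {q, s}
  [12 total]
Round 3: +2 →
  {p}  = {q, r, s}ᶜ
  {r}  = {p, q, s}ᶜ
  [14 total]
Round 4. New:
  {p, q}  = {q} ∪ {p}
  {r, s}  = {r} ∪ {s}
  [16 total]
After Round 5 the family is unchanged; done.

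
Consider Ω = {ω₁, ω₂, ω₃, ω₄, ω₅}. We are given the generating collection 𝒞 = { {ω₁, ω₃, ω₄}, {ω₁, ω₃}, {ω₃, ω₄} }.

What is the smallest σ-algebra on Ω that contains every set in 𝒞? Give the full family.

Start: 𝒞 ∪ {∅, Ω} = { {}, {ω₁, ω₃}, {ω₃, ω₄}, {ω₁, ω₃, ω₄}, Ω }.
Step 1 (3 new):
  {ω₂, ω₅}  = ᶜ of {ω₁, ω₃, ω₄}
  {ω₁, ω₂, ω₅}  = ᶜ of {ω₃, ω₄}
  {ω₂, ω₄, ω₅}  = ᶜ of {ω₁, ω₃}
Step 2 (3 new):
  {ω₁, ω₂, ω₃, ω₅}  = {ω₂, ω₅} ∪ {ω₁, ω₃}
  {ω₁, ω₂, ω₄, ω₅}  = {ω₁, ω₂, ω₅} ∪ {ω₂, ω₄, ω₅}
  {ω₂, ω₃, ω₄, ω₅}  = {ω₂, ω₅} ∪ {ω₃, ω₄}
Step 3. New:
  {ω₁}  = ᶜ of {ω₂, ω₃, ω₄, ω₅}
  {ω₃}  = ᶜ of {ω₁, ω₂, ω₄, ω₅}
  {ω₄}  = ᶜ of {ω₁, ω₂, ω₃, ω₅}
Step 4 (2 new):
  {ω₁, ω₄}  = {ω₄} ∪ {ω₁}
  {ω₂, ω₃, ω₅}  = {ω₃} ∪ {ω₂, ω₅}
Step 5: stable.

Hence σ(𝒞) has 16 members: { {}, {ω₁}, {ω₃}, {ω₄}, {ω₁, ω₃}, {ω₁, ω₄}, {ω₂, ω₅}, {ω₃, ω₄}, {ω₁, ω₂, ω₅}, {ω₁, ω₃, ω₄}, {ω₂, ω₃, ω₅}, {ω₂, ω₄, ω₅}, {ω₁, ω₂, ω₃, ω₅}, {ω₁, ω₂, ω₄, ω₅}, {ω₂, ω₃, ω₄, ω₅}, Ω }.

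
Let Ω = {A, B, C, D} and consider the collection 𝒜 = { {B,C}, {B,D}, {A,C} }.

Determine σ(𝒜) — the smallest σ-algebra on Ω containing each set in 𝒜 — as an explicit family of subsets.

Begin from { ∅, {A,C}, {B,C}, {B,D}, Ω } (that is, 𝒜 plus ∅ and Ω).
Iteration 1: +3 →
  {A,D}  = complement {B,C}
  {A,B,C}  = {B,C} ∪ {A,C}
  {B,C,D}  = {B,C} ∪ {B,D}
  (now 8)
Iteration 2 (4 new):
  {A}  = complement {B,C,D}
  {D}  = complement {A,B,C}
  {A,B,D}  = {A,D} ∪ {B,D}
  {A,C,D}  = {A,D} ∪ {A,C}
  (now 12)
Iteration 3. New:
  {B}  = complement {A,C,D}
  {C}  = complement {A,B,D}
  (now 14)
Iteration 4 adds 2:
  {A,B}  = {B} ∪ {A}
  {C,D}  = {C} ∪ {D}
  (now 16)
Iteration 5: stable.

|σ(𝒜)| = 16.  σ(𝒜) = { ∅, {A}, {B}, {C}, {D}, {A,B}, {A,C}, {A,D}, {B,C}, {B,D}, {C,D}, {A,B,C}, {A,B,D}, {A,C,D}, {B,C,D}, Ω }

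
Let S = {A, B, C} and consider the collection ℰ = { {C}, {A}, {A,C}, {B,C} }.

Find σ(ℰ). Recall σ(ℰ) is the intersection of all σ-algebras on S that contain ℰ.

σ(ℰ) = { ∅, {A}, {B}, {C}, {A,B}, {A,C}, {B,C}, S }

Trace:
Take S₀ = ℰ ∪ {∅, S} = { ∅, {A}, {C}, {A,C}, {B,C}, S }.
Pass 1: +2 →
  {B}  = S∖{A,C}
  {A,B}  = S∖{C}
  — 8 sets.
After Pass 2 the family is unchanged; done.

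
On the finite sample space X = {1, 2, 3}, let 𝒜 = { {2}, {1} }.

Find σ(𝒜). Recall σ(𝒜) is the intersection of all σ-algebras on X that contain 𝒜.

σ(𝒜) = { {}, {1}, {2}, {3}, {1,2}, {1,3}, {2,3}, X }

Working:
Begin from { {}, {1}, {2}, X } (that is, 𝒜 plus ∅ and X).
Round 1: 3 new —
  {1,2}  = {2} ∪ {1}
  {1,3}  = complement {2}
  {2,3}  = complement {1}
  [7 total]
Round 2 (1 new):
  {3}  = complement {1,2}
  [8 total]
Round 3: closed — nothing new.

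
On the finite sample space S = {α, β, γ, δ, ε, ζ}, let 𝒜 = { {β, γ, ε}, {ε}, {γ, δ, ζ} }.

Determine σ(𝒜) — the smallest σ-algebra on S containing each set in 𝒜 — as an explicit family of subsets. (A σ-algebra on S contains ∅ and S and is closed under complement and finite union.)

Begin from { {}, {ε}, {β, γ, ε}, {γ, δ, ζ}, S } (that is, 𝒜 plus ∅ and S).
Round 1: +5 →
  {α, β, ε}  = complement {γ, δ, ζ}
  {α, δ, ζ}  = complement {β, γ, ε}
  {γ, δ, ε, ζ}  = {γ, δ, ζ} ∪ {ε}
  {α, β, γ, δ, ζ}  = complement {ε}
  {β, γ, δ, ε, ζ}  = {β, γ, ε} ∪ {γ, δ, ζ}
  [10 total]
Round 2: 7 new —
  {α}  = complement {β, γ, δ, ε, ζ}
  {α, β}  = complement {γ, δ, ε, ζ}
  {α, β, γ, ε}  = {α, β, ε} ∪ {β, γ, ε}
  {α, γ, δ, ζ}  = {α, δ, ζ} ∪ {γ, δ, ζ}
  {α, δ, ε, ζ}  = {α, δ, ζ} ∪ {ε}
  {α, β, δ, ε, ζ}  = {α, δ, ζ} ∪ {α, β, ε}
  {α, γ, δ, ε, ζ}  = {γ, δ, ε, ζ} ∪ {α, δ, ζ}
  [17 total]
Round 3. New:
  {β}  = complement {α, γ, δ, ε, ζ}
  {γ}  = complement {α, β, δ, ε, ζ}
  {α, ε}  = {ε} ∪ {α}
  {β, γ}  = complement {α, δ, ε, ζ}
  {β, ε}  = complement {α, γ, δ, ζ}
  {δ, ζ}  = complement {α, β, γ, ε}
  {α, β, δ, ζ}  = {α, β} ∪ {α, δ, ζ}
  [24 total]
Round 4 (8 new):
  {α, γ}  = {γ} ∪ {α}
  {γ, ε}  = complement {α, β, δ, ζ}
  {α, β, γ}  = {α, β} ∪ {γ}
  {α, γ, ε}  = {γ} ∪ {α, ε}
  {β, δ, ζ}  = {β} ∪ {δ, ζ}
  {δ, ε, ζ}  = {ε} ∪ {δ, ζ}
  {β, γ, δ, ζ}  = complement {α, ε}
  {β, δ, ε, ζ}  = {β, ε} ∪ {δ, ζ}
  [32 total]
Round 5: closed — nothing new.

Hence σ(𝒜) has 32 members: { {}, {α}, {β}, {γ}, {ε}, {α, β}, {α, γ}, {α, ε}, {β, γ}, {β, ε}, {γ, ε}, {δ, ζ}, {α, β, γ}, {α, β, ε}, {α, γ, ε}, {α, δ, ζ}, {β, γ, ε}, {β, δ, ζ}, {γ, δ, ζ}, {δ, ε, ζ}, {α, β, γ, ε}, {α, β, δ, ζ}, {α, γ, δ, ζ}, {α, δ, ε, ζ}, {β, γ, δ, ζ}, {β, δ, ε, ζ}, {γ, δ, ε, ζ}, {α, β, γ, δ, ζ}, {α, β, δ, ε, ζ}, {α, γ, δ, ε, ζ}, {β, γ, δ, ε, ζ}, S }.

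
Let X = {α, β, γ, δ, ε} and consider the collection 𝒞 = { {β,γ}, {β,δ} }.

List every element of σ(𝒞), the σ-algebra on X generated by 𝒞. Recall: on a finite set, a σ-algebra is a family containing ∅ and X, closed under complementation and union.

Start: 𝒞 ∪ {∅, X} = { ∅, {β,γ}, {β,δ}, X }.
Step 1: 3 new —
  {α,γ,ε}  = {β,δ}ᶜ
  {α,δ,ε}  = {β,γ}ᶜ
  {β,γ,δ}  = {β,γ} ∪ {β,δ}
  (now 7)
Step 2. New:
  {α,ε}  = {β,γ,δ}ᶜ
  {α,β,γ,ε}  = {β,γ} ∪ {α,γ,ε}
  {α,β,δ,ε}  = {α,δ,ε} ∪ {β,δ}
  {α,γ,δ,ε}  = {α,δ,ε} ∪ {α,γ,ε}
  (now 11)
Step 3 (3 new):
  {β}  = {α,γ,δ,ε}ᶜ
  {γ}  = {α,β,δ,ε}ᶜ
  {δ}  = {α,β,γ,ε}ᶜ
  (now 14)
Step 4: 2 new —
  {γ,δ}  = {γ} ∪ {δ}
  {α,β,ε}  = {α,ε} ∪ {β}
  (now 16)
Step 5: closed — nothing new.

Hence σ(𝒞) has 16 members: { ∅, {β}, {γ}, {δ}, {α,ε}, {β,γ}, {β,δ}, {γ,δ}, {α,β,ε}, {α,γ,ε}, {α,δ,ε}, {β,γ,δ}, {α,β,γ,ε}, {α,β,δ,ε}, {α,γ,δ,ε}, X }.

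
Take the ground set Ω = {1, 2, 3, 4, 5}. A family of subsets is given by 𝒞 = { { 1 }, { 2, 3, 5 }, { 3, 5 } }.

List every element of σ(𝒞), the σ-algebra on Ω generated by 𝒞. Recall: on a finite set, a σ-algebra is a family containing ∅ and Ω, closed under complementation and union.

σ(𝒞) = { {  }, { 1 }, { 2 }, { 4 }, { 1, 2 }, { 1, 4 }, { 2, 4 }, { 3, 5 }, { 1, 2, 4 }, { 1, 3, 5 }, { 2, 3, 5 }, { 3, 4, 5 }, { 1, 2, 3, 5 }, { 1, 3, 4, 5 }, { 2, 3, 4, 5 }, Ω }

Trace:
Seed the family with 𝒞 together with ∅ and Ω: { {  }, { 1 }, { 3, 5 }, { 2, 3, 5 }, Ω }.
Round 1 adds 5:
  { 1, 4 }  = { 2, 3, 5 }ᶜ
  { 1, 2, 4 }  = { 3, 5 }ᶜ
  { 1, 3, 5 }  = { 3, 5 } ∪ { 1 }
  { 1, 2, 3, 5 }  = { 2, 3, 5 } ∪ { 1 }
  { 2, 3, 4, 5 }  = { 1 }ᶜ
  — 10 sets.
Round 2: +3 →
  { 4 }  = { 1, 2, 3, 5 }ᶜ
  { 2, 4 }  = { 1, 3, 5 }ᶜ
  { 1, 3, 4, 5 }  = { 1, 3, 5 } ∪ { 1, 4 }
  — 13 sets.
Round 3. New:
  { 2 }  = { 1, 3, 4, 5 }ᶜ
  { 3, 4, 5 }  = { 4 } ∪ { 3, 5 }
  — 15 sets.
Round 4. New:
  { 1, 2 }  = { 3, 4, 5 }ᶜ
  — 16 sets.
Round 5: stable.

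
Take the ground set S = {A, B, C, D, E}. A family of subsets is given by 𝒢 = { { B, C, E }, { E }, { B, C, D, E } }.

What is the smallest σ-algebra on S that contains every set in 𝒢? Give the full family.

Answer: σ(𝒢) = { {}, { A }, { D }, { E }, { A, D }, { A, E }, { B, C }, { D, E }, { A, B, C }, { A, D, E }, { B, C, D }, { B, C, E }, { A, B, C, D }, { A, B, C, E }, { B, C, D, E }, S }

Check:
Start: 𝒢 ∪ {∅, S} = { {}, { E }, { B, C, E }, { B, C, D, E }, S }.
Pass 1 adds 3:
  { A }  = complement { B, C, D, E }
  { A, D }  = complement { B, C, E }
  { A, B, C, D }  = complement { E }
Pass 2: 3 new —
  { A, E }  = { E } ∪ { A }
  { A, D, E }  = { A, D } ∪ { E }
  { A, B, C, E }  = { B, C, E } ∪ { A }
Pass 3. New:
  { D }  = complement { A, B, C, E }
  { B, C }  = complement { A, D, E }
  { B, C, D }  = complement { A, E }
Pass 4 (2 new):
  { D, E }  = { D } ∪ { E }
  { A, B, C }  = { B, C } ∪ { A }
Pass 5 adds nothing — fixpoint reached.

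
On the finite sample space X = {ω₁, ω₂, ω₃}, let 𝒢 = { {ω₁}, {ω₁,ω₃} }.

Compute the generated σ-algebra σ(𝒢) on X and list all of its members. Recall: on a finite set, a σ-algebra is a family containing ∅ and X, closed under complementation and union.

Begin from { {}, {ω₁}, {ω₁,ω₃}, X } (that is, 𝒢 plus ∅ and X).
Iteration 1. New:
  {ω₂}  = X∖{ω₁,ω₃}
  {ω₂,ω₃}  = X∖{ω₁}
  (now 6)
Iteration 2. New:
  {ω₁,ω₂}  = {ω₂} ∪ {ω₁}
  (now 7)
Iteration 3: 1 new —
  {ω₃}  = X∖{ω₁,ω₂}
  (now 8)
Iteration 4: no new sets; the family is a σ-algebra.

Therefore σ(𝒢) = { {}, {ω₁}, {ω₂}, {ω₃}, {ω₁,ω₂}, {ω₁,ω₃}, {ω₂,ω₃}, X } (|σ(𝒢)| = 8).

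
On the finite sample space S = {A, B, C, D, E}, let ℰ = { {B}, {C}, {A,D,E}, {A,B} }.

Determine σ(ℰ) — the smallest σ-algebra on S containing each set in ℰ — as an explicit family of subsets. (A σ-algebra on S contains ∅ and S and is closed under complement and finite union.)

Seed the family with ℰ together with ∅ and S: { {}, {B}, {C}, {A,B}, {A,D,E}, S }.
Iteration 1. New:
  {B,C}  = {A,D,E}ᶜ
  {A,B,C}  = {C} ∪ {A,B}
  {C,D,E}  = {A,B}ᶜ
  {A,B,D,E}  = {C}ᶜ
  {A,C,D,E}  = {B}ᶜ
  |family| = 11
Iteration 2: +2 →
  {D,E}  = {A,B,C}ᶜ
  {B,C,D,E}  = {C,D,E} ∪ {B}
  |family| = 13
Iteration 3: +2 →
  {A}  = {B,C,D,E}ᶜ
  {B,D,E}  = {D,E} ∪ {B}
  |family| = 15
Iteration 4. New:
  {A,C}  = {B,D,E}ᶜ
  |family| = 16
Iteration 5 adds nothing — fixpoint reached.

Therefore σ(ℰ) = { {}, {A}, {B}, {C}, {A,B}, {A,C}, {B,C}, {D,E}, {A,B,C}, {A,D,E}, {B,D,E}, {C,D,E}, {A,B,D,E}, {A,C,D,E}, {B,C,D,E}, S } (|σ(ℰ)| = 16).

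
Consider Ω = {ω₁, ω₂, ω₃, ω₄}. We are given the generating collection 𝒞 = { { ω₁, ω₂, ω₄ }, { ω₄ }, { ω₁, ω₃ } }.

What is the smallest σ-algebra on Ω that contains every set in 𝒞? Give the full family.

Seed the family with 𝒞 together with ∅ and Ω: { {  }, { ω₄ }, { ω₁, ω₃ }, { ω₁, ω₂, ω₄ }, Ω }.
Step 1: 4 new —
  { ω₃ }  = Ω∖{ ω₁, ω₂, ω₄ }
  { ω₂, ω₄ }  = Ω∖{ ω₁, ω₃ }
  { ω₁, ω₂, ω₃ }  = Ω∖{ ω₄ }
  { ω₁, ω₃, ω₄ }  = { ω₁, ω₃ } ∪ { ω₄ }
  — 9 sets.
Step 2 (3 new):
  { ω₂ }  = Ω∖{ ω₁, ω₃, ω₄ }
  { ω₃, ω₄ }  = { ω₃ } ∪ { ω₄ }
  { ω₂, ω₃, ω₄ }  = { ω₃ } ∪ { ω₂, ω₄ }
  — 12 sets.
Step 3. New:
  { ω₁ }  = Ω∖{ ω₂, ω₃, ω₄ }
  { ω₁, ω₂ }  = Ω∖{ ω₃, ω₄ }
  { ω₂, ω₃ }  = { ω₃ } ∪ { ω₂ }
  — 15 sets.
Step 4 adds 1:
  { ω₁, ω₄ }  = Ω∖{ ω₂, ω₃ }
  — 16 sets.
Step 5 adds nothing — fixpoint reached.

Therefore σ(𝒞) = { {  }, { ω₁ }, { ω₂ }, { ω₃ }, { ω₄ }, { ω₁, ω₂ }, { ω₁, ω₃ }, { ω₁, ω₄ }, { ω₂, ω₃ }, { ω₂, ω₄ }, { ω₃, ω₄ }, { ω₁, ω₂, ω₃ }, { ω₁, ω₂, ω₄ }, { ω₁, ω₃, ω₄ }, { ω₂, ω₃, ω₄ }, Ω } (|σ(𝒞)| = 16).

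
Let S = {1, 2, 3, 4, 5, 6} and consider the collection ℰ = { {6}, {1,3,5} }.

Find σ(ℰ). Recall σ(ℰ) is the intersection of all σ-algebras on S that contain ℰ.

Take S₀ = ℰ ∪ {∅, S} = { ∅, {6}, {1,3,5}, S }.
Step 1: 3 new —
  {2,4,6}  = complement {1,3,5}
  {1,3,5,6}  = {1,3,5} ∪ {6}
  {1,2,3,4,5}  = complement {6}
Step 2 adds 1:
  {2,4}  = complement {1,3,5,6}
Step 3: closed — nothing new.

|σ(ℰ)| = 8.  σ(ℰ) = { ∅, {6}, {2,4}, {1,3,5}, {2,4,6}, {1,3,5,6}, {1,2,3,4,5}, S }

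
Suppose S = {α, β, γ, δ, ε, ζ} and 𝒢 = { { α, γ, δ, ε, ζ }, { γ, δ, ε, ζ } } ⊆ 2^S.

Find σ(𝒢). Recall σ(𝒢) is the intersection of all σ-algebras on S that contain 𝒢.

Answer: σ(𝒢) = { {}, { α }, { β }, { α, β }, { γ, δ, ε, ζ }, { α, γ, δ, ε, ζ }, { β, γ, δ, ε, ζ }, S }

Derivation:
Initial family (4 sets): { {}, { γ, δ, ε, ζ }, { α, γ, δ, ε, ζ }, S }.
Iteration 1: +2 →
  { β }  = complement { α, γ, δ, ε, ζ }
  { α, β }  = complement { γ, δ, ε, ζ }
  — 6 sets.
Iteration 2 (1 new):
  { β, γ, δ, ε, ζ }  = { γ, δ, ε, ζ } ∪ { β }
  — 7 sets.
Iteration 3. New:
  { α }  = complement { β, γ, δ, ε, ζ }
  — 8 sets.
Iteration 4: no new sets; the family is a σ-algebra.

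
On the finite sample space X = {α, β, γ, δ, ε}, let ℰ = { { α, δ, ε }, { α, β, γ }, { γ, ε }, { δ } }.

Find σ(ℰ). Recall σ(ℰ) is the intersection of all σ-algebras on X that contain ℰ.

Take S₀ = ℰ ∪ {∅, X} = { ∅, { δ }, { γ, ε }, { α, β, γ }, { α, δ, ε }, X }.
Round 1. New:
  { β, γ }  = { α, δ, ε }ᶜ
  { δ, ε }  = { α, β, γ }ᶜ
  { α, β, δ }  = { γ, ε }ᶜ
  { γ, δ, ε }  = { δ } ∪ { γ, ε }
  { α, β, γ, δ }  = { α, β, γ } ∪ { δ }
  { α, β, γ, ε }  = { δ }ᶜ
  { α, γ, δ, ε }  = { α, δ, ε } ∪ { γ, ε }
  (now 13)
Round 2: 7 new —
  { β }  = { α, γ, δ, ε }ᶜ
  { ε }  = { α, β, γ, δ }ᶜ
  { α, β }  = { γ, δ, ε }ᶜ
  { β, γ, δ }  = { β, γ } ∪ { δ }
  { β, γ, ε }  = { β, γ } ∪ { γ, ε }
  { α, β, δ, ε }  = { α, δ, ε } ∪ { α, β, δ }
  { β, γ, δ, ε }  = { γ, δ, ε } ∪ { β, γ }
  (now 20)
Round 3: 8 new —
  { α }  = { β, γ, δ, ε }ᶜ
  { γ }  = { α, β, δ, ε }ᶜ
  { α, δ }  = { β, γ, ε }ᶜ
  { α, ε }  = { β, γ, δ }ᶜ
  { β, δ }  = { β } ∪ { δ }
  { β, ε }  = { β } ∪ { ε }
  { α, β, ε }  = { α, β } ∪ { ε }
  { β, δ, ε }  = { β } ∪ { δ, ε }
  (now 28)
Round 4 adds 4:
  { α, γ }  = { β, δ, ε }ᶜ
  { γ, δ }  = { α, β, ε }ᶜ
  { α, γ, δ }  = { β, ε }ᶜ
  { α, γ, ε }  = { β, δ }ᶜ
  (now 32)
Round 5: stable.

Hence σ(ℰ) has 32 members: { ∅, { α }, { β }, { γ }, { δ }, { ε }, { α, β }, { α, γ }, { α, δ }, { α, ε }, { β, γ }, { β, δ }, { β, ε }, { γ, δ }, { γ, ε }, { δ, ε }, { α, β, γ }, { α, β, δ }, { α, β, ε }, { α, γ, δ }, { α, γ, ε }, { α, δ, ε }, { β, γ, δ }, { β, γ, ε }, { β, δ, ε }, { γ, δ, ε }, { α, β, γ, δ }, { α, β, γ, ε }, { α, β, δ, ε }, { α, γ, δ, ε }, { β, γ, δ, ε }, X }.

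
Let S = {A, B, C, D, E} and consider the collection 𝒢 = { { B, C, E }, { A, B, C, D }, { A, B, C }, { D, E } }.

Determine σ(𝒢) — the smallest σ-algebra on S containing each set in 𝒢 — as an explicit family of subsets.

Begin from { ∅, { D, E }, { A, B, C }, { B, C, E }, { A, B, C, D }, S } (that is, 𝒢 plus ∅ and S).
Round 1 (4 new):
  { E }  = S∖{ A, B, C, D }
  { A, D }  = S∖{ B, C, E }
  { A, B, C, E }  = { B, C, E } ∪ { A, B, C }
  { B, C, D, E }  = { D, E } ∪ { B, C, E }
  (now 10)
Round 2: +3 →
  { A }  = S∖{ B, C, D, E }
  { D }  = S∖{ A, B, C, E }
  { A, D, E }  = { E } ∪ { A, D }
  (now 13)
Round 3 adds 2:
  { A, E }  = { E } ∪ { A }
  { B, C }  = S∖{ A, D, E }
  (now 15)
Round 4: 1 new —
  { B, C, D }  = S∖{ A, E }
  (now 16)
Round 5: stable.

σ(𝒢) = { ∅, { A }, { D }, { E }, { A, D }, { A, E }, { B, C }, { D, E }, { A, B, C }, { A, D, E }, { B, C, D }, { B, C, E }, { A, B, C, D }, { A, B, C, E }, { B, C, D, E }, S }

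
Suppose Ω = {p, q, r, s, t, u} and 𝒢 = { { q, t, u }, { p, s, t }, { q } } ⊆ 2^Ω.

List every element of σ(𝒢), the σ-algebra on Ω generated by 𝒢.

σ(𝒢) (32 sets): { {  }, { q }, { r }, { t }, { u }, { p, s }, { q, r }, { q, t }, { q, u }, { r, t }, { r, u }, { t, u }, { p, q, s }, { p, r, s }, { p, s, t }, { p, s, u }, { q, r, t }, { q, r, u }, { q, t, u }, { r, t, u }, { p, q, r, s }, { p, q, s, t }, { p, q, s, u }, { p, r, s, t }, { p, r, s, u }, { p, s, t, u }, { q, r, t, u }, { p, q, r, s, t }, { p, q, r, s, u }, { p, q, s, t, u }, { p, r, s, t, u }, Ω }

Derivation:
Seed the family with 𝒢 together with ∅ and Ω: { {  }, { q }, { p, s, t }, { q, t, u }, Ω }.
Step 1 (5 new):
  { p, r, s }  = Ω∖{ q, t, u }
  { q, r, u }  = Ω∖{ p, s, t }
  { p, q, s, t }  = { p, s, t } ∪ { q }
  { p, q, s, t, u }  = { p, s, t } ∪ { q, t, u }
  { p, r, s, t, u }  = Ω∖{ q }
Step 2: 7 new —
  { r }  = Ω∖{ p, q, s, t, u }
  { r, u }  = Ω∖{ p, q, s, t }
  { p, q, r, s }  = { q } ∪ { p, r, s }
  { p, r, s, t }  = { p, s, t } ∪ { p, r, s }
  { q, r, t, u }  = { q, r, u } ∪ { q, t, u }
  { p, q, r, s, t }  = { p, q, s, t } ∪ { p, r, s }
  { p, q, r, s, u }  = { q, r, u } ∪ { p, r, s }
Step 3: +7 →
  { t }  = Ω∖{ p, q, r, s, u }
  { u }  = Ω∖{ p, q, r, s, t }
  { p, s }  = Ω∖{ q, r, t, u }
  { q, r }  = { r } ∪ { q }
  { q, u }  = Ω∖{ p, r, s, t }
  { t, u }  = Ω∖{ p, q, r, s }
  { p, r, s, u }  = { p, r, s } ∪ { r, u }
Step 4: 8 new —
  { q, t }  = Ω∖{ p, r, s, u }
  { r, t }  = { t } ∪ { r }
  { p, q, s }  = { q } ∪ { p, s }
  { p, s, u }  = { u } ∪ { p, s }
  { q, r, t }  = { t } ∪ { q, r }
  { r, t, u }  = { t, u } ∪ { r }
  { p, q, s, u }  = { q, u } ∪ { p, s }
  { p, s, t, u }  = Ω∖{ q, r }
Step 5: stable.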